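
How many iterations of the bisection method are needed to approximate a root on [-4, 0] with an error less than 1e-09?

We need (b-a)/2^n ≤ 1e-09
(0 - (-4))/2^n ≤ 1e-09
4/2^n ≤ 1e-09
2^n ≥ 4000000000
n ≥ log₂(4000000000) = 31.90
n ≥ 32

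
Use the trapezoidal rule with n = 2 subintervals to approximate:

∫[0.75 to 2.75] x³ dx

f(x) = x³
a = 0.75, b = 2.75, n = 2
h = (b - a)/n = 1.000000

Trapezoidal rule: (h/2)[f(x₀) + 2f(x₁) + 2f(x₂) + ... + f(xₙ)]

x_0 = 0.7500, f(x_0) = 0.421875, coefficient = 1
x_1 = 1.7500, f(x_1) = 5.359375, coefficient = 2
x_2 = 2.7500, f(x_2) = 20.796875, coefficient = 1

I ≈ (1.000000/2) × 31.937500 = 15.968750
Exact value: 14.218750
Error: 1.750000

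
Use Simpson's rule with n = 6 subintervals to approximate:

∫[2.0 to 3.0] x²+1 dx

f(x) = x²+1
a = 2.0, b = 3.0, n = 6
h = (b - a)/n = 0.166667

Simpson's rule: (h/3)[f(x₀) + 4f(x₁) + 2f(x₂) + ... + f(xₙ)]

x_0 = 2.0000, f(x_0) = 5.000000, coefficient = 1
x_1 = 2.1667, f(x_1) = 5.694444, coefficient = 4
x_2 = 2.3333, f(x_2) = 6.444444, coefficient = 2
x_3 = 2.5000, f(x_3) = 7.250000, coefficient = 4
x_4 = 2.6667, f(x_4) = 8.111111, coefficient = 2
x_5 = 2.8333, f(x_5) = 9.027778, coefficient = 4
x_6 = 3.0000, f(x_6) = 10.000000, coefficient = 1

I ≈ (0.166667/3) × 132.000000 = 7.333333
Exact value: 7.333333
Error: 0.000000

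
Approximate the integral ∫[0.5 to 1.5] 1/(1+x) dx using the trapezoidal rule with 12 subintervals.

f(x) = 1/(1+x)
a = 0.5, b = 1.5, n = 12
h = (b - a)/n = 0.083333

Trapezoidal rule: (h/2)[f(x₀) + 2f(x₁) + 2f(x₂) + ... + f(xₙ)]

x_0 = 0.5000, f(x_0) = 0.666667, coefficient = 1
x_1 = 0.5833, f(x_1) = 0.631579, coefficient = 2
x_2 = 0.6667, f(x_2) = 0.600000, coefficient = 2
x_3 = 0.7500, f(x_3) = 0.571429, coefficient = 2
x_4 = 0.8333, f(x_4) = 0.545455, coefficient = 2
x_5 = 0.9167, f(x_5) = 0.521739, coefficient = 2
x_6 = 1.0000, f(x_6) = 0.500000, coefficient = 2
x_7 = 1.0833, f(x_7) = 0.480000, coefficient = 2
x_8 = 1.1667, f(x_8) = 0.461538, coefficient = 2
x_9 = 1.2500, f(x_9) = 0.444444, coefficient = 2
x_10 = 1.3333, f(x_10) = 0.428571, coefficient = 2
x_11 = 1.4167, f(x_11) = 0.413793, coefficient = 2
x_12 = 1.5000, f(x_12) = 0.400000, coefficient = 1

I ≈ (0.083333/2) × 12.263764 = 0.510990
Exact value: 0.510826
Error: 0.000165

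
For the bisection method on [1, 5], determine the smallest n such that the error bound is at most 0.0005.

We need (b-a)/2^n ≤ 0.0005
(5 - 1)/2^n ≤ 0.0005
4/2^n ≤ 0.0005
2^n ≥ 8000
n ≥ log₂(8000) = 12.97
n ≥ 13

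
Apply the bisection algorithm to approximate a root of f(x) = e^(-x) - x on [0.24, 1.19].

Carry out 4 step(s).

f(x) = e^(-x) - x
Initial interval: [0.24, 1.19]

Iteration 1:
  c_1 = (0.240000 + 1.190000)/2 = 0.715000
  f(c_1) = f(0.715000) = -0.225808
  f(a) × f(c) < 0, new interval: [0.240000, 0.715000]
Iteration 2:
  c_2 = (0.240000 + 0.715000)/2 = 0.477500
  f(c_2) = f(0.477500) = 0.142832
  f(a) × f(c) ≥ 0, new interval: [0.477500, 0.715000]
Iteration 3:
  c_3 = (0.477500 + 0.715000)/2 = 0.596250
  f(c_3) = f(0.596250) = -0.045376
  f(a) × f(c) < 0, new interval: [0.477500, 0.596250]
Iteration 4:
  c_4 = (0.477500 + 0.596250)/2 = 0.536875
  f(c_4) = f(0.536875) = 0.047697
  f(a) × f(c) ≥ 0, new interval: [0.536875, 0.596250]

After 4 iteration(s), the approximation is c_4 = 0.536875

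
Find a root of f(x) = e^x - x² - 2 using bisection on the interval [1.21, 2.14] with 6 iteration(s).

f(x) = e^x - x² - 2
Initial interval: [1.21, 2.14]

Iteration 1:
  c_1 = (1.210000 + 2.140000)/2 = 1.675000
  f(c_1) = f(1.675000) = 0.533170
  f(a) × f(c) < 0, new interval: [1.210000, 1.675000]
Iteration 2:
  c_2 = (1.210000 + 1.675000)/2 = 1.442500
  f(c_2) = f(1.442500) = 0.150455
  f(a) × f(c) < 0, new interval: [1.210000, 1.442500]
Iteration 3:
  c_3 = (1.210000 + 1.442500)/2 = 1.326250
  f(c_3) = f(1.326250) = 0.007952
  f(a) × f(c) < 0, new interval: [1.210000, 1.326250]
Iteration 4:
  c_4 = (1.210000 + 1.326250)/2 = 1.268125
  f(c_4) = f(1.268125) = -0.053959
  f(a) × f(c) ≥ 0, new interval: [1.268125, 1.326250]
Iteration 5:
  c_5 = (1.268125 + 1.326250)/2 = 1.297187
  f(c_5) = f(1.297187) = -0.023704
  f(a) × f(c) ≥ 0, new interval: [1.297187, 1.326250]
Iteration 6:
  c_6 = (1.297187 + 1.326250)/2 = 1.311719
  f(c_6) = f(1.311719) = -0.008057
  f(a) × f(c) ≥ 0, new interval: [1.311719, 1.326250]

After 6 iteration(s), the approximation is c_6 = 1.311719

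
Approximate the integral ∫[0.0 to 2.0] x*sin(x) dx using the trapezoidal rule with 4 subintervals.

f(x) = x*sin(x)
a = 0.0, b = 2.0, n = 4
h = (b - a)/n = 0.500000

Trapezoidal rule: (h/2)[f(x₀) + 2f(x₁) + 2f(x₂) + ... + f(xₙ)]

x_0 = 0.0000, f(x_0) = 0.000000, coefficient = 1
x_1 = 0.5000, f(x_1) = 0.239713, coefficient = 2
x_2 = 1.0000, f(x_2) = 0.841471, coefficient = 2
x_3 = 1.5000, f(x_3) = 1.496242, coefficient = 2
x_4 = 2.0000, f(x_4) = 1.818595, coefficient = 1

I ≈ (0.500000/2) × 6.973447 = 1.743362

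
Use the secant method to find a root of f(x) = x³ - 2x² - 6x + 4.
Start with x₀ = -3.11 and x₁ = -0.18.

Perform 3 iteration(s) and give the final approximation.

f(x) = x³ - 2x² - 6x + 4
x₀ = -3.11, x₁ = -0.18

Secant formula: x_{n+1} = x_n - f(x_n)(x_n - x_{n-1})/(f(x_n) - f(x_{n-1}))

Iteration 1:
  f(-3.110000) = -26.764431
  f(-0.180000) = 5.009368
  x_2 = -0.180000 - 5.009368×(-0.180000 - (-3.110000))/(5.009368 - (-26.764431))
       = -0.641936
Iteration 2:
  f(-0.180000) = 5.009368
  f(-0.641936) = 6.762921
  x_3 = -0.641936 - 6.762921×(-0.641936 - (-0.180000))/(6.762921 - 5.009368)
       = 1.139609
Iteration 3:
  f(-0.641936) = 6.762921
  f(1.139609) = -3.955054
  x_4 = 1.139609 - (-3.955054)×(1.139609 - (-0.641936))/(-3.955054 - 6.762921)
       = 0.482199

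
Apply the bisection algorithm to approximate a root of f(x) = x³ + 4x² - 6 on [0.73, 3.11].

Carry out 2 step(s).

f(x) = x³ + 4x² - 6
Initial interval: [0.73, 3.11]

Iteration 1:
  c_1 = (0.730000 + 3.110000)/2 = 1.920000
  f(c_1) = f(1.920000) = 15.823488
  f(a) × f(c) < 0, new interval: [0.730000, 1.920000]
Iteration 2:
  c_2 = (0.730000 + 1.920000)/2 = 1.325000
  f(c_2) = f(1.325000) = 3.348703
  f(a) × f(c) < 0, new interval: [0.730000, 1.325000]

After 2 iteration(s), the approximation is c_2 = 1.325000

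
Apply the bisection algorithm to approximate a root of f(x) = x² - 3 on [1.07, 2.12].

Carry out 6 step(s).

f(x) = x² - 3
Initial interval: [1.07, 2.12]

Iteration 1:
  c_1 = (1.070000 + 2.120000)/2 = 1.595000
  f(c_1) = f(1.595000) = -0.455975
  f(a) × f(c) ≥ 0, new interval: [1.595000, 2.120000]
Iteration 2:
  c_2 = (1.595000 + 2.120000)/2 = 1.857500
  f(c_2) = f(1.857500) = 0.450306
  f(a) × f(c) < 0, new interval: [1.595000, 1.857500]
Iteration 3:
  c_3 = (1.595000 + 1.857500)/2 = 1.726250
  f(c_3) = f(1.726250) = -0.020061
  f(a) × f(c) ≥ 0, new interval: [1.726250, 1.857500]
Iteration 4:
  c_4 = (1.726250 + 1.857500)/2 = 1.791875
  f(c_4) = f(1.791875) = 0.210816
  f(a) × f(c) < 0, new interval: [1.726250, 1.791875]
Iteration 5:
  c_5 = (1.726250 + 1.791875)/2 = 1.759063
  f(c_5) = f(1.759063) = 0.094301
  f(a) × f(c) < 0, new interval: [1.726250, 1.759063]
Iteration 6:
  c_6 = (1.726250 + 1.759063)/2 = 1.742656
  f(c_6) = f(1.742656) = 0.036851
  f(a) × f(c) < 0, new interval: [1.726250, 1.742656]

After 6 iteration(s), the approximation is c_6 = 1.742656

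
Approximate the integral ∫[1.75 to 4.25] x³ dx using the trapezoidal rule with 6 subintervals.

f(x) = x³
a = 1.75, b = 4.25, n = 6
h = (b - a)/n = 0.416667

Trapezoidal rule: (h/2)[f(x₀) + 2f(x₁) + 2f(x₂) + ... + f(xₙ)]

x_0 = 1.7500, f(x_0) = 5.359375, coefficient = 1
x_1 = 2.1667, f(x_1) = 10.171296, coefficient = 2
x_2 = 2.5833, f(x_2) = 17.240162, coefficient = 2
x_3 = 3.0000, f(x_3) = 27.000000, coefficient = 2
x_4 = 3.4167, f(x_4) = 39.884838, coefficient = 2
x_5 = 3.8333, f(x_5) = 56.328704, coefficient = 2
x_6 = 4.2500, f(x_6) = 76.765625, coefficient = 1

I ≈ (0.416667/2) × 383.375000 = 79.869792
Exact value: 79.218750
Error: 0.651042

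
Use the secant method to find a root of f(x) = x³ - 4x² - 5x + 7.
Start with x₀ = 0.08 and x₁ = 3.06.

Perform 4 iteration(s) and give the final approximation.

f(x) = x³ - 4x² - 5x + 7
x₀ = 0.08, x₁ = 3.06

Secant formula: x_{n+1} = x_n - f(x_n)(x_n - x_{n-1})/(f(x_n) - f(x_{n-1}))

Iteration 1:
  f(0.080000) = 6.574912
  f(3.060000) = -17.101784
  x_2 = 3.060000 - (-17.101784)×(3.060000 - 0.080000)/(-17.101784 - 6.574912)
       = 0.907533
Iteration 2:
  f(3.060000) = -17.101784
  f(0.907533) = -0.084667
  x_3 = 0.907533 - (-0.084667)×(0.907533 - 3.060000)/(-0.084667 - (-17.101784))
       = 0.896823
Iteration 3:
  f(0.907533) = -0.084667
  f(0.896823) = 0.020024
  x_4 = 0.896823 - 0.020024×(0.896823 - 0.907533)/(0.020024 - (-0.084667))
       = 0.898872
Iteration 4:
  f(0.896823) = 0.020024
  f(0.898872) = 0.000023
  x_5 = 0.898872 - 0.000023×(0.898872 - 0.896823)/(0.000023 - 0.020024)
       = 0.898874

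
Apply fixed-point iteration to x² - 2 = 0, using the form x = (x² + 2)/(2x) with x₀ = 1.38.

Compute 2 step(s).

Equation: x² - 2 = 0
Fixed-point form: x = (x² + 2)/(2x)
x₀ = 1.38

x_1 = g(1.380000) = 1.414638
x_2 = g(1.414638) = 1.414214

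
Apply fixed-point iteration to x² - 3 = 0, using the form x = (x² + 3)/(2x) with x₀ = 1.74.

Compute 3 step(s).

Equation: x² - 3 = 0
Fixed-point form: x = (x² + 3)/(2x)
x₀ = 1.74

x_1 = g(1.740000) = 1.732069
x_2 = g(1.732069) = 1.732051
x_3 = g(1.732051) = 1.732051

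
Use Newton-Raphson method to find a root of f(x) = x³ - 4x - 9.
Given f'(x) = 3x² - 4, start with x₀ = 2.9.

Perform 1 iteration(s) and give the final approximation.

f(x) = x³ - 4x - 9
f'(x) = 3x² - 4
x₀ = 2.9

Newton-Raphson formula: x_{n+1} = x_n - f(x_n)/f'(x_n)

Iteration 1:
  f(2.900000) = 3.789000
  f'(2.900000) = 21.230000
  x_1 = 2.900000 - 3.789000/21.230000 = 2.721526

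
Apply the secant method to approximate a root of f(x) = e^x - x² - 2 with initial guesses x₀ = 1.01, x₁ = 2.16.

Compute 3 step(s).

f(x) = e^x - x² - 2
x₀ = 1.01, x₁ = 2.16

Secant formula: x_{n+1} = x_n - f(x_n)(x_n - x_{n-1})/(f(x_n) - f(x_{n-1}))

Iteration 1:
  f(1.010000) = -0.274499
  f(2.160000) = 2.005538
  x_2 = 2.160000 - 2.005538×(2.160000 - 1.010000)/(2.005538 - (-0.274499))
       = 1.148451
Iteration 2:
  f(2.160000) = 2.005538
  f(1.148451) = -0.165635
  x_3 = 1.148451 - (-0.165635)×(1.148451 - 2.160000)/(-0.165635 - 2.005538)
       = 1.225620
Iteration 3:
  f(1.148451) = -0.165635
  f(1.225620) = -0.095867
  x_4 = 1.225620 - (-0.095867)×(1.225620 - 1.148451)/(-0.095867 - (-0.165635))
       = 1.331657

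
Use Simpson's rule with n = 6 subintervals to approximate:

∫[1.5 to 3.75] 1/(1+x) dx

f(x) = 1/(1+x)
a = 1.5, b = 3.75, n = 6
h = (b - a)/n = 0.375000

Simpson's rule: (h/3)[f(x₀) + 4f(x₁) + 2f(x₂) + ... + f(xₙ)]

x_0 = 1.5000, f(x_0) = 0.400000, coefficient = 1
x_1 = 1.8750, f(x_1) = 0.347826, coefficient = 4
x_2 = 2.2500, f(x_2) = 0.307692, coefficient = 2
x_3 = 2.6250, f(x_3) = 0.275862, coefficient = 4
x_4 = 3.0000, f(x_4) = 0.250000, coefficient = 2
x_5 = 3.3750, f(x_5) = 0.228571, coefficient = 4
x_6 = 3.7500, f(x_6) = 0.210526, coefficient = 1

I ≈ (0.375000/3) × 5.134949 = 0.641869
Exact value: 0.641854
Error: 0.000015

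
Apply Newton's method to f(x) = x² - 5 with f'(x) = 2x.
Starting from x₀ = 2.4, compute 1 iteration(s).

f(x) = x² - 5
f'(x) = 2x
x₀ = 2.4

Newton-Raphson formula: x_{n+1} = x_n - f(x_n)/f'(x_n)

Iteration 1:
  f(2.400000) = 0.760000
  f'(2.400000) = 4.800000
  x_1 = 2.400000 - 0.760000/4.800000 = 2.241667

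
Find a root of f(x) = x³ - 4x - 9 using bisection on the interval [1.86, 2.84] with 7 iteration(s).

f(x) = x³ - 4x - 9
Initial interval: [1.86, 2.84]

Iteration 1:
  c_1 = (1.860000 + 2.840000)/2 = 2.350000
  f(c_1) = f(2.350000) = -5.422125
  f(a) × f(c) ≥ 0, new interval: [2.350000, 2.840000]
Iteration 2:
  c_2 = (2.350000 + 2.840000)/2 = 2.595000
  f(c_2) = f(2.595000) = -1.905205
  f(a) × f(c) ≥ 0, new interval: [2.595000, 2.840000]
Iteration 3:
  c_3 = (2.595000 + 2.840000)/2 = 2.717500
  f(c_3) = f(2.717500) = 0.198211
  f(a) × f(c) < 0, new interval: [2.595000, 2.717500]
Iteration 4:
  c_4 = (2.595000 + 2.717500)/2 = 2.656250
  f(c_4) = f(2.656250) = -0.883392
  f(a) × f(c) ≥ 0, new interval: [2.656250, 2.717500]
Iteration 5:
  c_5 = (2.656250 + 2.717500)/2 = 2.686875
  f(c_5) = f(2.686875) = -0.350151
  f(a) × f(c) ≥ 0, new interval: [2.686875, 2.717500]
Iteration 6:
  c_6 = (2.686875 + 2.717500)/2 = 2.702187
  f(c_6) = f(2.702187) = -0.077871
  f(a) × f(c) ≥ 0, new interval: [2.702187, 2.717500]
Iteration 7:
  c_7 = (2.702187 + 2.717500)/2 = 2.709844
  f(c_7) = f(2.709844) = 0.059694
  f(a) × f(c) < 0, new interval: [2.702187, 2.709844]

After 7 iteration(s), the approximation is c_7 = 2.709844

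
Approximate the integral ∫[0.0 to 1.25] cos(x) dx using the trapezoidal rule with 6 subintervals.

f(x) = cos(x)
a = 0.0, b = 1.25, n = 6
h = (b - a)/n = 0.208333

Trapezoidal rule: (h/2)[f(x₀) + 2f(x₁) + 2f(x₂) + ... + f(xₙ)]

x_0 = 0.0000, f(x_0) = 1.000000, coefficient = 1
x_1 = 0.2083, f(x_1) = 0.978377, coefficient = 2
x_2 = 0.4167, f(x_2) = 0.914443, coefficient = 2
x_3 = 0.6250, f(x_3) = 0.810963, coefficient = 2
x_4 = 0.8333, f(x_4) = 0.672412, coefficient = 2
x_5 = 1.0417, f(x_5) = 0.504782, coefficient = 2
x_6 = 1.2500, f(x_6) = 0.315322, coefficient = 1

I ≈ (0.208333/2) × 9.077278 = 0.945550
Exact value: 0.948985
Error: 0.003435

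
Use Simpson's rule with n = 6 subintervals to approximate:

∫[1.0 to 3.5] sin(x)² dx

f(x) = sin(x)²
a = 1.0, b = 3.5, n = 6
h = (b - a)/n = 0.416667

Simpson's rule: (h/3)[f(x₀) + 4f(x₁) + 2f(x₂) + ... + f(xₙ)]

x_0 = 1.0000, f(x_0) = 0.708073, coefficient = 1
x_1 = 1.4167, f(x_1) = 0.976432, coefficient = 4
x_2 = 1.8333, f(x_2) = 0.932643, coefficient = 2
x_3 = 2.2500, f(x_3) = 0.605398, coefficient = 4
x_4 = 2.6667, f(x_4) = 0.209098, coefficient = 2
x_5 = 3.0833, f(x_5) = 0.003390, coefficient = 4
x_6 = 3.5000, f(x_6) = 0.123049, coefficient = 1

I ≈ (0.416667/3) × 9.455485 = 1.313262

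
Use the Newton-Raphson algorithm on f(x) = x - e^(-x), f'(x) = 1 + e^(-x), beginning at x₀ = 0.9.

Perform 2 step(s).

f(x) = x - e^(-x)
f'(x) = 1 + e^(-x)
x₀ = 0.9

Newton-Raphson formula: x_{n+1} = x_n - f(x_n)/f'(x_n)

Iteration 1:
  f(0.900000) = 0.493430
  f'(0.900000) = 1.406570
  x_1 = 0.900000 - 0.493430/1.406570 = 0.549196
Iteration 2:
  f(0.549196) = -0.028218
  f'(0.549196) = 1.577414
  x_2 = 0.549196 - (-0.028218)/1.577414 = 0.567085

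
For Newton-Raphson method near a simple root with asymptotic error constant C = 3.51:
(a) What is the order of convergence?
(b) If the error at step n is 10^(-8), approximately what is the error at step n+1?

(a) Newton-Raphson has quadratic (order 2) convergence near simple roots.
    This means |e_{n+1}| ≈ C|e_n|².

(b) With |e_n| = 10^(-8) and C = 3.51:
    |e_{n+1}| ≈ 3.51 × (10^(-8))² = 3.51 × 10^(-16)

(a) 2 (quadratic); (b) |e_{n+1}| ≈ 3.510e-16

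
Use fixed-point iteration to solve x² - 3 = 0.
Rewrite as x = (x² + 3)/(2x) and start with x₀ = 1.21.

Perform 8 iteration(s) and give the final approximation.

Equation: x² - 3 = 0
Fixed-point form: x = (x² + 3)/(2x)
x₀ = 1.21

x_1 = g(1.210000) = 1.844669
x_2 = g(1.844669) = 1.735489
x_3 = g(1.735489) = 1.732054
x_4 = g(1.732054) = 1.732051
x_5 = g(1.732051) = 1.732051
x_6 = g(1.732051) = 1.732051
x_7 = g(1.732051) = 1.732051
x_8 = g(1.732051) = 1.732051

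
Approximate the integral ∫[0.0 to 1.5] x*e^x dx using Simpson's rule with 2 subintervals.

f(x) = x*e^x
a = 0.0, b = 1.5, n = 2
h = (b - a)/n = 0.750000

Simpson's rule: (h/3)[f(x₀) + 4f(x₁) + 2f(x₂) + ... + f(xₙ)]

x_0 = 0.0000, f(x_0) = 0.000000, coefficient = 1
x_1 = 0.7500, f(x_1) = 1.587750, coefficient = 4
x_2 = 1.5000, f(x_2) = 6.722534, coefficient = 1

I ≈ (0.750000/3) × 13.073534 = 3.268383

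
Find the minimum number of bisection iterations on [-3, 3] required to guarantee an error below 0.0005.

We need (b-a)/2^n ≤ 0.0005
(3 - (-3))/2^n ≤ 0.0005
6/2^n ≤ 0.0005
2^n ≥ 12000
n ≥ log₂(12000) = 13.55
n ≥ 14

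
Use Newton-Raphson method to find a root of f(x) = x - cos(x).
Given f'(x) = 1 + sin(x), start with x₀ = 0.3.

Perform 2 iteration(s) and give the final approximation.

f(x) = x - cos(x)
f'(x) = 1 + sin(x)
x₀ = 0.3

Newton-Raphson formula: x_{n+1} = x_n - f(x_n)/f'(x_n)

Iteration 1:
  f(0.300000) = -0.655336
  f'(0.300000) = 1.295520
  x_1 = 0.300000 - (-0.655336)/1.295520 = 0.805848
Iteration 2:
  f(0.805848) = 0.113349
  f'(0.805848) = 1.721418
  x_2 = 0.805848 - 0.113349/1.721418 = 0.740002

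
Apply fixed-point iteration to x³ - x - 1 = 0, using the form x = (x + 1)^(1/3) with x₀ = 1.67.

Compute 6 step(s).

Equation: x³ - x - 1 = 0
Fixed-point form: x = (x + 1)^(1/3)
x₀ = 1.67

x_1 = g(1.670000) = 1.387300
x_2 = g(1.387300) = 1.336500
x_3 = g(1.336500) = 1.326952
x_4 = g(1.326952) = 1.325142
x_5 = g(1.325142) = 1.324799
x_6 = g(1.324799) = 1.324733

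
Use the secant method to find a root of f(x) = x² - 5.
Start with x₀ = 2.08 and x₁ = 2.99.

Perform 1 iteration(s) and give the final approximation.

f(x) = x² - 5
x₀ = 2.08, x₁ = 2.99

Secant formula: x_{n+1} = x_n - f(x_n)(x_n - x_{n-1})/(f(x_n) - f(x_{n-1}))

Iteration 1:
  f(2.080000) = -0.673600
  f(2.990000) = 3.940100
  x_2 = 2.990000 - 3.940100×(2.990000 - 2.080000)/(3.940100 - (-0.673600))
       = 2.212860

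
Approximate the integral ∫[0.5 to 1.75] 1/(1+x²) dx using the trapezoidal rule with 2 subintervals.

f(x) = 1/(1+x²)
a = 0.5, b = 1.75, n = 2
h = (b - a)/n = 0.625000

Trapezoidal rule: (h/2)[f(x₀) + 2f(x₁) + 2f(x₂) + ... + f(xₙ)]

x_0 = 0.5000, f(x_0) = 0.800000, coefficient = 1
x_1 = 1.1250, f(x_1) = 0.441379, coefficient = 2
x_2 = 1.7500, f(x_2) = 0.246154, coefficient = 1

I ≈ (0.625000/2) × 1.928912 = 0.602785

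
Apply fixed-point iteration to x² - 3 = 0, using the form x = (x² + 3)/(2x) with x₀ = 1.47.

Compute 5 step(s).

Equation: x² - 3 = 0
Fixed-point form: x = (x² + 3)/(2x)
x₀ = 1.47

x_1 = g(1.470000) = 1.755408
x_2 = g(1.755408) = 1.732206
x_3 = g(1.732206) = 1.732051
x_4 = g(1.732051) = 1.732051
x_5 = g(1.732051) = 1.732051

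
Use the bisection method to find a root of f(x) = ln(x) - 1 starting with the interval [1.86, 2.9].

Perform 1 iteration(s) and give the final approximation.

f(x) = ln(x) - 1
Initial interval: [1.86, 2.9]

Iteration 1:
  c_1 = (1.860000 + 2.900000)/2 = 2.380000
  f(c_1) = f(2.380000) = -0.132900
  f(a) × f(c) ≥ 0, new interval: [2.380000, 2.900000]

After 1 iteration(s), the approximation is c_1 = 2.380000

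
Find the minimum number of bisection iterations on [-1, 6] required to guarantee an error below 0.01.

We need (b-a)/2^n ≤ 0.01
(6 - (-1))/2^n ≤ 0.01
7/2^n ≤ 0.01
2^n ≥ 700
n ≥ log₂(700) = 9.45
n ≥ 10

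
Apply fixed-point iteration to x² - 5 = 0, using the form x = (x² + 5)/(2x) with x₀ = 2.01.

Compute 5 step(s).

Equation: x² - 5 = 0
Fixed-point form: x = (x² + 5)/(2x)
x₀ = 2.01

x_1 = g(2.010000) = 2.248781
x_2 = g(2.248781) = 2.236104
x_3 = g(2.236104) = 2.236068
x_4 = g(2.236068) = 2.236068
x_5 = g(2.236068) = 2.236068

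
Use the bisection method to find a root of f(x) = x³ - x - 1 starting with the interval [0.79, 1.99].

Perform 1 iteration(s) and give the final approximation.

f(x) = x³ - x - 1
Initial interval: [0.79, 1.99]

Iteration 1:
  c_1 = (0.790000 + 1.990000)/2 = 1.390000
  f(c_1) = f(1.390000) = 0.295619
  f(a) × f(c) < 0, new interval: [0.790000, 1.390000]

After 1 iteration(s), the approximation is c_1 = 1.390000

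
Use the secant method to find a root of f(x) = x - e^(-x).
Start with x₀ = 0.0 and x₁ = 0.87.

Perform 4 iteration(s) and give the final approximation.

f(x) = x - e^(-x)
x₀ = 0.0, x₁ = 0.87

Secant formula: x_{n+1} = x_n - f(x_n)(x_n - x_{n-1})/(f(x_n) - f(x_{n-1}))

Iteration 1:
  f(0.000000) = -1.000000
  f(0.870000) = 0.451048
  x_2 = 0.870000 - 0.451048×(0.870000 - 0.000000)/(0.451048 - (-1.000000))
       = 0.599566
Iteration 2:
  f(0.870000) = 0.451048
  f(0.599566) = 0.050517
  x_3 = 0.599566 - 0.050517×(0.599566 - 0.870000)/(0.050517 - 0.451048)
       = 0.565458
Iteration 3:
  f(0.599566) = 0.050517
  f(0.565458) = -0.002642
  x_4 = 0.565458 - (-0.002642)×(0.565458 - 0.599566)/(-0.002642 - 0.050517)
       = 0.567153
Iteration 4:
  f(0.565458) = -0.002642
  f(0.567153) = 0.000015
  x_5 = 0.567153 - 0.000015×(0.567153 - 0.565458)/(0.000015 - (-0.002642))
       = 0.567143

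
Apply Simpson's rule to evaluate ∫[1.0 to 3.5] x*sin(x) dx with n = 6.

f(x) = x*sin(x)
a = 1.0, b = 3.5, n = 6
h = (b - a)/n = 0.416667

Simpson's rule: (h/3)[f(x₀) + 4f(x₁) + 2f(x₂) + ... + f(xₙ)]

x_0 = 1.0000, f(x_0) = 0.841471, coefficient = 1
x_1 = 1.4167, f(x_1) = 1.399873, coefficient = 4
x_2 = 1.8333, f(x_2) = 1.770514, coefficient = 2
x_3 = 2.2500, f(x_3) = 1.750665, coefficient = 4
x_4 = 2.6667, f(x_4) = 1.219394, coefficient = 2
x_5 = 3.0833, f(x_5) = 0.179531, coefficient = 4
x_6 = 3.5000, f(x_6) = -1.227741, coefficient = 1

I ≈ (0.416667/3) × 18.913819 = 2.626919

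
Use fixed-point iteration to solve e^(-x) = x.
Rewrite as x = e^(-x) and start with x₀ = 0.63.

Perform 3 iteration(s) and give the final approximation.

Equation: e^(-x) = x
Fixed-point form: x = e^(-x)
x₀ = 0.63

x_1 = g(0.630000) = 0.532592
x_2 = g(0.532592) = 0.587081
x_3 = g(0.587081) = 0.555948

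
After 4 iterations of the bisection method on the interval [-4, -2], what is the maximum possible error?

Bisection error bound: |error| ≤ (b-a)/2^n
|error| ≤ (-2 - (-4))/2^4 = 2/2^4
|error| ≤ 0.1250000000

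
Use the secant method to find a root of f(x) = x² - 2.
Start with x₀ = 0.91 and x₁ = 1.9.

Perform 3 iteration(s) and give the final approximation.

f(x) = x² - 2
x₀ = 0.91, x₁ = 1.9

Secant formula: x_{n+1} = x_n - f(x_n)(x_n - x_{n-1})/(f(x_n) - f(x_{n-1}))

Iteration 1:
  f(0.910000) = -1.171900
  f(1.900000) = 1.610000
  x_2 = 1.900000 - 1.610000×(1.900000 - 0.910000)/(1.610000 - (-1.171900))
       = 1.327046
Iteration 2:
  f(1.900000) = 1.610000
  f(1.327046) = -0.238948
  x_3 = 1.327046 - (-0.238948)×(1.327046 - 1.900000)/(-0.238948 - 1.610000)
       = 1.401092
Iteration 3:
  f(1.327046) = -0.238948
  f(1.401092) = -0.036942
  x_4 = 1.401092 - (-0.036942)×(1.401092 - 1.327046)/(-0.036942 - (-0.238948))
       = 1.414633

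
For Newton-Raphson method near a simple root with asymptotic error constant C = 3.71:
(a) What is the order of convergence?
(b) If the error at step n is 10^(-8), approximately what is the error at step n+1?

(a) Newton-Raphson has quadratic (order 2) convergence near simple roots.
    This means |e_{n+1}| ≈ C|e_n|².

(b) With |e_n| = 10^(-8) and C = 3.71:
    |e_{n+1}| ≈ 3.71 × (10^(-8))² = 3.71 × 10^(-16)

(a) 2 (quadratic); (b) |e_{n+1}| ≈ 3.710e-16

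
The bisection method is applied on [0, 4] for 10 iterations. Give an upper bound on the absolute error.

Bisection error bound: |error| ≤ (b-a)/2^n
|error| ≤ (4 - 0)/2^10 = 4/2^10
|error| ≤ 0.0039062500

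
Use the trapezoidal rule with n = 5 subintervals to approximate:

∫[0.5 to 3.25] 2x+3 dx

f(x) = 2x+3
a = 0.5, b = 3.25, n = 5
h = (b - a)/n = 0.550000

Trapezoidal rule: (h/2)[f(x₀) + 2f(x₁) + 2f(x₂) + ... + f(xₙ)]

x_0 = 0.5000, f(x_0) = 4.000000, coefficient = 1
x_1 = 1.0500, f(x_1) = 5.100000, coefficient = 2
x_2 = 1.6000, f(x_2) = 6.200000, coefficient = 2
x_3 = 2.1500, f(x_3) = 7.300000, coefficient = 2
x_4 = 2.7000, f(x_4) = 8.400000, coefficient = 2
x_5 = 3.2500, f(x_5) = 9.500000, coefficient = 1

I ≈ (0.550000/2) × 67.500000 = 18.562500
Exact value: 18.562500
Error: 0.000000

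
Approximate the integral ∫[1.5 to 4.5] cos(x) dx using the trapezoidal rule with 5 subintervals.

f(x) = cos(x)
a = 1.5, b = 4.5, n = 5
h = (b - a)/n = 0.600000

Trapezoidal rule: (h/2)[f(x₀) + 2f(x₁) + 2f(x₂) + ... + f(xₙ)]

x_0 = 1.5000, f(x_0) = 0.070737, coefficient = 1
x_1 = 2.1000, f(x_1) = -0.504846, coefficient = 2
x_2 = 2.7000, f(x_2) = -0.904072, coefficient = 2
x_3 = 3.3000, f(x_3) = -0.987480, coefficient = 2
x_4 = 3.9000, f(x_4) = -0.725932, coefficient = 2
x_5 = 4.5000, f(x_5) = -0.210796, coefficient = 1

I ≈ (0.600000/2) × -6.384719 = -1.915416
Exact value: -1.975025
Error: 0.059609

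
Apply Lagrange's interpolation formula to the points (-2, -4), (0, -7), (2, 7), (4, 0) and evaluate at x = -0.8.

Lagrange interpolation formula:
P(x) = Σ yᵢ × Lᵢ(x)
where Lᵢ(x) = Π_{j≠i} (x - xⱼ)/(xᵢ - xⱼ)

L_0(-0.8) = (-0.8 - 0)/(-2 - 0) × (-0.8 - 2)/(-2 - 2) × (-0.8 - 4)/(-2 - 4) = 0.224000
L_1(-0.8) = (-0.8 - (-2))/(0 - (-2)) × (-0.8 - 2)/(0 - 2) × (-0.8 - 4)/(0 - 4) = 1.008000
L_2(-0.8) = (-0.8 - (-2))/(2 - (-2)) × (-0.8 - 0)/(2 - 0) × (-0.8 - 4)/(2 - 4) = -0.288000
L_3(-0.8) = (-0.8 - (-2))/(4 - (-2)) × (-0.8 - 0)/(4 - 0) × (-0.8 - 2)/(4 - 2) = 0.056000

P(-0.8) = (-4)×L_0(-0.8) + (-7)×L_1(-0.8) + 7×L_2(-0.8) + 0×L_3(-0.8)
P(-0.8) = -9.968000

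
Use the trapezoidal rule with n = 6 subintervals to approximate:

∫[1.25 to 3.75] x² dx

f(x) = x²
a = 1.25, b = 3.75, n = 6
h = (b - a)/n = 0.416667

Trapezoidal rule: (h/2)[f(x₀) + 2f(x₁) + 2f(x₂) + ... + f(xₙ)]

x_0 = 1.2500, f(x_0) = 1.562500, coefficient = 1
x_1 = 1.6667, f(x_1) = 2.777778, coefficient = 2
x_2 = 2.0833, f(x_2) = 4.340278, coefficient = 2
x_3 = 2.5000, f(x_3) = 6.250000, coefficient = 2
x_4 = 2.9167, f(x_4) = 8.506944, coefficient = 2
x_5 = 3.3333, f(x_5) = 11.111111, coefficient = 2
x_6 = 3.7500, f(x_6) = 14.062500, coefficient = 1

I ≈ (0.416667/2) × 81.597222 = 16.999421
Exact value: 16.927083
Error: 0.072338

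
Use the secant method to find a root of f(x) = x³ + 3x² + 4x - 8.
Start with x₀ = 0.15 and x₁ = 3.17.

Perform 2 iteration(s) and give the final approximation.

f(x) = x³ + 3x² + 4x - 8
x₀ = 0.15, x₁ = 3.17

Secant formula: x_{n+1} = x_n - f(x_n)(x_n - x_{n-1})/(f(x_n) - f(x_{n-1}))

Iteration 1:
  f(0.150000) = -7.329125
  f(3.170000) = 66.681713
  x_2 = 3.170000 - 66.681713×(3.170000 - 0.150000)/(66.681713 - (-7.329125))
       = 0.449064
Iteration 2:
  f(3.170000) = 66.681713
  f(0.449064) = -5.508213
  x_3 = 0.449064 - (-5.508213)×(0.449064 - 3.170000)/(-5.508213 - 66.681713)
       = 0.656676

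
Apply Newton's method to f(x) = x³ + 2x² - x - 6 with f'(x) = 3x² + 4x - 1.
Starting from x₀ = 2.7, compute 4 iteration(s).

f(x) = x³ + 2x² - x - 6
f'(x) = 3x² + 4x - 1
x₀ = 2.7

Newton-Raphson formula: x_{n+1} = x_n - f(x_n)/f'(x_n)

Iteration 1:
  f(2.700000) = 25.563000
  f'(2.700000) = 31.670000
  x_1 = 2.700000 - 25.563000/31.670000 = 1.892832
Iteration 2:
  f(1.892832) = 6.054463
  f'(1.892832) = 17.319772
  x_2 = 1.892832 - 6.054463/17.319772 = 1.543263
Iteration 3:
  f(1.543263) = 0.895586
  f'(1.543263) = 12.318033
  x_3 = 1.543263 - 0.895586/12.318033 = 1.470558
Iteration 4:
  f(1.470558) = 0.034661
  f'(1.470558) = 11.369850
  x_4 = 1.470558 - 0.034661/11.369850 = 1.467509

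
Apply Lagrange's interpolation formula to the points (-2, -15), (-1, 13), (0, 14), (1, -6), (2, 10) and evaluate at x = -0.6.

Lagrange interpolation formula:
P(x) = Σ yᵢ × Lᵢ(x)
where Lᵢ(x) = Π_{j≠i} (x - xⱼ)/(xᵢ - xⱼ)

L_0(-0.6) = (-0.6 - (-1))/(-2 - (-1)) × (-0.6 - 0)/(-2 - 0) × (-0.6 - 1)/(-2 - 1) × (-0.6 - 2)/(-2 - 2) = -0.041600
L_1(-0.6) = (-0.6 - (-2))/(-1 - (-2)) × (-0.6 - 0)/(-1 - 0) × (-0.6 - 1)/(-1 - 1) × (-0.6 - 2)/(-1 - 2) = 0.582400
L_2(-0.6) = (-0.6 - (-2))/(0 - (-2)) × (-0.6 - (-1))/(0 - (-1)) × (-0.6 - 1)/(0 - 1) × (-0.6 - 2)/(0 - 2) = 0.582400
L_3(-0.6) = (-0.6 - (-2))/(1 - (-2)) × (-0.6 - (-1))/(1 - (-1)) × (-0.6 - 0)/(1 - 0) × (-0.6 - 2)/(1 - 2) = -0.145600
L_4(-0.6) = (-0.6 - (-2))/(2 - (-2)) × (-0.6 - (-1))/(2 - (-1)) × (-0.6 - 0)/(2 - 0) × (-0.6 - 1)/(2 - 1) = 0.022400

P(-0.6) = (-15)×L_0(-0.6) + 13×L_1(-0.6) + 14×L_2(-0.6) + (-6)×L_3(-0.6) + 10×L_4(-0.6)
P(-0.6) = 17.446400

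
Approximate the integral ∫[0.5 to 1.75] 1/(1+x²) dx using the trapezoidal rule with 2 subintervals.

f(x) = 1/(1+x²)
a = 0.5, b = 1.75, n = 2
h = (b - a)/n = 0.625000

Trapezoidal rule: (h/2)[f(x₀) + 2f(x₁) + 2f(x₂) + ... + f(xₙ)]

x_0 = 0.5000, f(x_0) = 0.800000, coefficient = 1
x_1 = 1.1250, f(x_1) = 0.441379, coefficient = 2
x_2 = 1.7500, f(x_2) = 0.246154, coefficient = 1

I ≈ (0.625000/2) × 1.928912 = 0.602785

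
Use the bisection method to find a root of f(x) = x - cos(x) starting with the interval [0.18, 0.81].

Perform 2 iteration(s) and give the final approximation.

f(x) = x - cos(x)
Initial interval: [0.18, 0.81]

Iteration 1:
  c_1 = (0.180000 + 0.810000)/2 = 0.495000
  f(c_1) = f(0.495000) = -0.384969
  f(a) × f(c) ≥ 0, new interval: [0.495000, 0.810000]
Iteration 2:
  c_2 = (0.495000 + 0.810000)/2 = 0.652500
  f(c_2) = f(0.652500) = -0.142068
  f(a) × f(c) ≥ 0, new interval: [0.652500, 0.810000]

After 2 iteration(s), the approximation is c_2 = 0.652500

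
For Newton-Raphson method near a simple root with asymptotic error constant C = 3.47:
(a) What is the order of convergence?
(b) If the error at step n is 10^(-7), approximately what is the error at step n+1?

(a) Newton-Raphson has quadratic (order 2) convergence near simple roots.
    This means |e_{n+1}| ≈ C|e_n|².

(b) With |e_n| = 10^(-7) and C = 3.47:
    |e_{n+1}| ≈ 3.47 × (10^(-7))² = 3.47 × 10^(-14)

(a) 2 (quadratic); (b) |e_{n+1}| ≈ 3.470e-14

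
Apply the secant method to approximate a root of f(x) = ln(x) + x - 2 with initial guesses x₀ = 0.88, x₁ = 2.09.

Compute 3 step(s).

f(x) = ln(x) + x - 2
x₀ = 0.88, x₁ = 2.09

Secant formula: x_{n+1} = x_n - f(x_n)(x_n - x_{n-1})/(f(x_n) - f(x_{n-1}))

Iteration 1:
  f(0.880000) = -1.247833
  f(2.090000) = 0.827164
  x_2 = 2.090000 - 0.827164×(2.090000 - 0.880000)/(0.827164 - (-1.247833))
       = 1.607653
Iteration 2:
  f(2.090000) = 0.827164
  f(1.607653) = 0.082429
  x_3 = 1.607653 - 0.082429×(1.607653 - 2.090000)/(0.082429 - 0.827164)
       = 1.554266
Iteration 3:
  f(1.607653) = 0.082429
  f(1.554266) = -0.004730
  x_4 = 1.554266 - (-0.004730)×(1.554266 - 1.607653)/(-0.004730 - 0.082429)
       = 1.557164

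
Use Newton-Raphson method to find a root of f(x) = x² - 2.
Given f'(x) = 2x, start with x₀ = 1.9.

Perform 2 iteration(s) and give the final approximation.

f(x) = x² - 2
f'(x) = 2x
x₀ = 1.9

Newton-Raphson formula: x_{n+1} = x_n - f(x_n)/f'(x_n)

Iteration 1:
  f(1.900000) = 1.610000
  f'(1.900000) = 3.800000
  x_1 = 1.900000 - 1.610000/3.800000 = 1.476316
Iteration 2:
  f(1.476316) = 0.179508
  f'(1.476316) = 2.952632
  x_2 = 1.476316 - 0.179508/2.952632 = 1.415520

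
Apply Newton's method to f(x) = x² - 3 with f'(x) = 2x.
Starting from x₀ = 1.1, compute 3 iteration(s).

f(x) = x² - 3
f'(x) = 2x
x₀ = 1.1

Newton-Raphson formula: x_{n+1} = x_n - f(x_n)/f'(x_n)

Iteration 1:
  f(1.100000) = -1.790000
  f'(1.100000) = 2.200000
  x_1 = 1.100000 - (-1.790000)/2.200000 = 1.913636
Iteration 2:
  f(1.913636) = 0.662004
  f'(1.913636) = 3.827273
  x_2 = 1.913636 - 0.662004/3.827273 = 1.740666
Iteration 3:
  f(1.740666) = 0.029919
  f'(1.740666) = 3.481332
  x_3 = 1.740666 - 0.029919/3.481332 = 1.732072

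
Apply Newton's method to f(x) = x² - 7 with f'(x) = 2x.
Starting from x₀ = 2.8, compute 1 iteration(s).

f(x) = x² - 7
f'(x) = 2x
x₀ = 2.8

Newton-Raphson formula: x_{n+1} = x_n - f(x_n)/f'(x_n)

Iteration 1:
  f(2.800000) = 0.840000
  f'(2.800000) = 5.600000
  x_1 = 2.800000 - 0.840000/5.600000 = 2.650000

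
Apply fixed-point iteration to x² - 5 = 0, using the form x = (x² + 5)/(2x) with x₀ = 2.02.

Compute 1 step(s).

Equation: x² - 5 = 0
Fixed-point form: x = (x² + 5)/(2x)
x₀ = 2.02

x_1 = g(2.020000) = 2.247624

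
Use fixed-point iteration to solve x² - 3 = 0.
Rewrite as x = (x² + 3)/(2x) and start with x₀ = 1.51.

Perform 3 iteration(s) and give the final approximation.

Equation: x² - 3 = 0
Fixed-point form: x = (x² + 3)/(2x)
x₀ = 1.51

x_1 = g(1.510000) = 1.748377
x_2 = g(1.748377) = 1.732127
x_3 = g(1.732127) = 1.732051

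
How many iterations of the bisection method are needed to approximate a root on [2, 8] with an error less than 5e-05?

We need (b-a)/2^n ≤ 5e-05
(8 - 2)/2^n ≤ 5e-05
6/2^n ≤ 5e-05
2^n ≥ 120000
n ≥ log₂(120000) = 16.87
n ≥ 17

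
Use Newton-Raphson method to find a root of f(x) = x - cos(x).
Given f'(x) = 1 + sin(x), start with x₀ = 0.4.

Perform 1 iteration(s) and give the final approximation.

f(x) = x - cos(x)
f'(x) = 1 + sin(x)
x₀ = 0.4

Newton-Raphson formula: x_{n+1} = x_n - f(x_n)/f'(x_n)

Iteration 1:
  f(0.400000) = -0.521061
  f'(0.400000) = 1.389418
  x_1 = 0.400000 - (-0.521061)/1.389418 = 0.775021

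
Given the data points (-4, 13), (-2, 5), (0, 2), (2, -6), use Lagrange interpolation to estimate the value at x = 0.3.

Lagrange interpolation formula:
P(x) = Σ yᵢ × Lᵢ(x)
where Lᵢ(x) = Π_{j≠i} (x - xⱼ)/(xᵢ - xⱼ)

L_0(0.3) = (0.3 - (-2))/(-4 - (-2)) × (0.3 - 0)/(-4 - 0) × (0.3 - 2)/(-4 - 2) = 0.024437
L_1(0.3) = (0.3 - (-4))/(-2 - (-4)) × (0.3 - 0)/(-2 - 0) × (0.3 - 2)/(-2 - 2) = -0.137062
L_2(0.3) = (0.3 - (-4))/(0 - (-4)) × (0.3 - (-2))/(0 - (-2)) × (0.3 - 2)/(0 - 2) = 1.050812
L_3(0.3) = (0.3 - (-4))/(2 - (-4)) × (0.3 - (-2))/(2 - (-2)) × (0.3 - 0)/(2 - 0) = 0.061812

P(0.3) = 13×L_0(0.3) + 5×L_1(0.3) + 2×L_2(0.3) + (-6)×L_3(0.3)
P(0.3) = 1.363125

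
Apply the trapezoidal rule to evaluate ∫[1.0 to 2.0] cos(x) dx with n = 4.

f(x) = cos(x)
a = 1.0, b = 2.0, n = 4
h = (b - a)/n = 0.250000

Trapezoidal rule: (h/2)[f(x₀) + 2f(x₁) + 2f(x₂) + ... + f(xₙ)]

x_0 = 1.0000, f(x_0) = 0.540302, coefficient = 1
x_1 = 1.2500, f(x_1) = 0.315322, coefficient = 2
x_2 = 1.5000, f(x_2) = 0.070737, coefficient = 2
x_3 = 1.7500, f(x_3) = -0.178246, coefficient = 2
x_4 = 2.0000, f(x_4) = -0.416147, coefficient = 1

I ≈ (0.250000/2) × 0.539782 = 0.067473
Exact value: 0.067826
Error: 0.000354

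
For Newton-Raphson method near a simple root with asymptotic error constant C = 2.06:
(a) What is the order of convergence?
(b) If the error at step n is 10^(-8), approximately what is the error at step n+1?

(a) Newton-Raphson has quadratic (order 2) convergence near simple roots.
    This means |e_{n+1}| ≈ C|e_n|².

(b) With |e_n| = 10^(-8) and C = 2.06:
    |e_{n+1}| ≈ 2.06 × (10^(-8))² = 2.06 × 10^(-16)

(a) 2 (quadratic); (b) |e_{n+1}| ≈ 2.060e-16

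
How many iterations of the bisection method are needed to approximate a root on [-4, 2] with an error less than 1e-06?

We need (b-a)/2^n ≤ 1e-06
(2 - (-4))/2^n ≤ 1e-06
6/2^n ≤ 1e-06
2^n ≥ 6000000
n ≥ log₂(6000000) = 22.52
n ≥ 23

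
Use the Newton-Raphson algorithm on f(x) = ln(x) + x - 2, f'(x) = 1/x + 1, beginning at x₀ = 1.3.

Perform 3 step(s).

f(x) = ln(x) + x - 2
f'(x) = 1/x + 1
x₀ = 1.3

Newton-Raphson formula: x_{n+1} = x_n - f(x_n)/f'(x_n)

Iteration 1:
  f(1.300000) = -0.437636
  f'(1.300000) = 1.769231
  x_1 = 1.300000 - (-0.437636)/1.769231 = 1.547359
Iteration 2:
  f(1.547359) = -0.016091
  f'(1.547359) = 1.646262
  x_2 = 1.547359 - (-0.016091)/1.646262 = 1.557134
Iteration 3:
  f(1.557134) = -0.000020
  f'(1.557134) = 1.642206
  x_3 = 1.557134 - (-0.000020)/1.642206 = 1.557146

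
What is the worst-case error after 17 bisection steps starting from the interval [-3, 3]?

Bisection error bound: |error| ≤ (b-a)/2^n
|error| ≤ (3 - (-3))/2^17 = 6/2^17
|error| ≤ 0.0000457764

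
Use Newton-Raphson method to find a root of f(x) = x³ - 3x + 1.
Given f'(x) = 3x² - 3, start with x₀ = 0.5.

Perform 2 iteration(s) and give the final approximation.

f(x) = x³ - 3x + 1
f'(x) = 3x² - 3
x₀ = 0.5

Newton-Raphson formula: x_{n+1} = x_n - f(x_n)/f'(x_n)

Iteration 1:
  f(0.500000) = -0.375000
  f'(0.500000) = -2.250000
  x_1 = 0.500000 - (-0.375000)/(-2.250000) = 0.333333
Iteration 2:
  f(0.333333) = 0.037037
  f'(0.333333) = -2.666667
  x_2 = 0.333333 - 0.037037/(-2.666667) = 0.347222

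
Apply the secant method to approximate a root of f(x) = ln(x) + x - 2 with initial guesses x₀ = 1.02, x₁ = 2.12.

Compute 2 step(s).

f(x) = ln(x) + x - 2
x₀ = 1.02, x₁ = 2.12

Secant formula: x_{n+1} = x_n - f(x_n)(x_n - x_{n-1})/(f(x_n) - f(x_{n-1}))

Iteration 1:
  f(1.020000) = -0.960197
  f(2.120000) = 0.871416
  x_2 = 2.120000 - 0.871416×(2.120000 - 1.020000)/(0.871416 - (-0.960197))
       = 1.596659
Iteration 2:
  f(2.120000) = 0.871416
  f(1.596659) = 0.064573
  x_3 = 1.596659 - 0.064573×(1.596659 - 2.120000)/(0.064573 - 0.871416)
       = 1.554776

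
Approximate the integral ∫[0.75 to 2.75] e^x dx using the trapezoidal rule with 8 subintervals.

f(x) = e^x
a = 0.75, b = 2.75, n = 8
h = (b - a)/n = 0.250000

Trapezoidal rule: (h/2)[f(x₀) + 2f(x₁) + 2f(x₂) + ... + f(xₙ)]

x_0 = 0.7500, f(x_0) = 2.117000, coefficient = 1
x_1 = 1.0000, f(x_1) = 2.718282, coefficient = 2
x_2 = 1.2500, f(x_2) = 3.490343, coefficient = 2
x_3 = 1.5000, f(x_3) = 4.481689, coefficient = 2
x_4 = 1.7500, f(x_4) = 5.754603, coefficient = 2
x_5 = 2.0000, f(x_5) = 7.389056, coefficient = 2
x_6 = 2.2500, f(x_6) = 9.487736, coefficient = 2
x_7 = 2.5000, f(x_7) = 12.182494, coefficient = 2
x_8 = 2.7500, f(x_8) = 15.642632, coefficient = 1

I ≈ (0.250000/2) × 108.768037 = 13.596005
Exact value: 13.525632
Error: 0.070373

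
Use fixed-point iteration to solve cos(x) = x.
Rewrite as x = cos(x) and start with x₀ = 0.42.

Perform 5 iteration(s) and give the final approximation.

Equation: cos(x) = x
Fixed-point form: x = cos(x)
x₀ = 0.42

x_1 = g(0.420000) = 0.913089
x_2 = g(0.913089) = 0.611304
x_3 = g(0.611304) = 0.818900
x_4 = g(0.818900) = 0.683025
x_5 = g(0.683025) = 0.775667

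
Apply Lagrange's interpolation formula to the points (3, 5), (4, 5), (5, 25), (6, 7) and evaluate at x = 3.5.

Lagrange interpolation formula:
P(x) = Σ yᵢ × Lᵢ(x)
where Lᵢ(x) = Π_{j≠i} (x - xⱼ)/(xᵢ - xⱼ)

L_0(3.5) = (3.5 - 4)/(3 - 4) × (3.5 - 5)/(3 - 5) × (3.5 - 6)/(3 - 6) = 0.312500
L_1(3.5) = (3.5 - 3)/(4 - 3) × (3.5 - 5)/(4 - 5) × (3.5 - 6)/(4 - 6) = 0.937500
L_2(3.5) = (3.5 - 3)/(5 - 3) × (3.5 - 4)/(5 - 4) × (3.5 - 6)/(5 - 6) = -0.312500
L_3(3.5) = (3.5 - 3)/(6 - 3) × (3.5 - 4)/(6 - 4) × (3.5 - 5)/(6 - 5) = 0.062500

P(3.5) = 5×L_0(3.5) + 5×L_1(3.5) + 25×L_2(3.5) + 7×L_3(3.5)
P(3.5) = -1.125000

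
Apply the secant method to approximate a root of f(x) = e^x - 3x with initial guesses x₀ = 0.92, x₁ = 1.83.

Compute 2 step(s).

f(x) = e^x - 3x
x₀ = 0.92, x₁ = 1.83

Secant formula: x_{n+1} = x_n - f(x_n)(x_n - x_{n-1})/(f(x_n) - f(x_{n-1}))

Iteration 1:
  f(0.920000) = -0.250710
  f(1.830000) = 0.743887
  x_2 = 1.830000 - 0.743887×(1.830000 - 0.920000)/(0.743887 - (-0.250710))
       = 1.149385
Iteration 2:
  f(1.830000) = 0.743887
  f(1.149385) = -0.291904
  x_3 = 1.149385 - (-0.291904)×(1.149385 - 1.830000)/(-0.291904 - 0.743887)
       = 1.341194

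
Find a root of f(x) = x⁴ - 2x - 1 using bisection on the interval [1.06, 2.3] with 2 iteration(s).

f(x) = x⁴ - 2x - 1
Initial interval: [1.06, 2.3]

Iteration 1:
  c_1 = (1.060000 + 2.300000)/2 = 1.680000
  f(c_1) = f(1.680000) = 3.605942
  f(a) × f(c) < 0, new interval: [1.060000, 1.680000]
Iteration 2:
  c_2 = (1.060000 + 1.680000)/2 = 1.370000
  f(c_2) = f(1.370000) = -0.217246
  f(a) × f(c) ≥ 0, new interval: [1.370000, 1.680000]

After 2 iteration(s), the approximation is c_2 = 1.370000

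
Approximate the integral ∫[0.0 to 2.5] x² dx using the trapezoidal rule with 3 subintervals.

f(x) = x²
a = 0.0, b = 2.5, n = 3
h = (b - a)/n = 0.833333

Trapezoidal rule: (h/2)[f(x₀) + 2f(x₁) + 2f(x₂) + ... + f(xₙ)]

x_0 = 0.0000, f(x_0) = 0.000000, coefficient = 1
x_1 = 0.8333, f(x_1) = 0.694444, coefficient = 2
x_2 = 1.6667, f(x_2) = 2.777778, coefficient = 2
x_3 = 2.5000, f(x_3) = 6.250000, coefficient = 1

I ≈ (0.833333/2) × 13.194444 = 5.497685
Exact value: 5.208333
Error: 0.289352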